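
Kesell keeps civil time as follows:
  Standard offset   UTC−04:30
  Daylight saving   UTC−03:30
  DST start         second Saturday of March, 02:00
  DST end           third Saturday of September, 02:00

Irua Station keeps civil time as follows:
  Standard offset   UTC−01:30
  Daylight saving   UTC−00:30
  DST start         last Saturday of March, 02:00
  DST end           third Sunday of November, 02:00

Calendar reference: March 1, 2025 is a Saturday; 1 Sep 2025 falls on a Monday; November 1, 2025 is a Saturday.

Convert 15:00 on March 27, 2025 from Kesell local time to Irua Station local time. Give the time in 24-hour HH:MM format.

17:00

1 March 2025 is a Saturday, so the first Saturday is March 1 and the second is March 8.
1 September 2025 is a Monday, so the first Saturday is September 6 and the third is September 20.
March 27, 2025 falls between 8 March and 20 September, so daylight saving is in effect and Kesell is at UTC−03:30.
15:00 Kesell + 3h30m = 18:30 UTC.
1 March 2025 is a Saturday, so Saturdays fall on 1, 8, 15, 22, 29; the last is March 29.
1 November 2025 is a Saturday, so the first Sunday is November 2 and the third is November 16.
At the standard offset (UTC−01:30), 18:30 UTC − 1h30m = 17:00 Irua Station standard time.
The standard-time date in Irua Station, March 27, 2025, is outside the daylight-saving period (29 March – 16 November), so Irua Station is on standard time, UTC−01:30.
18:30 UTC − 1h30m = 17:00 Irua Station.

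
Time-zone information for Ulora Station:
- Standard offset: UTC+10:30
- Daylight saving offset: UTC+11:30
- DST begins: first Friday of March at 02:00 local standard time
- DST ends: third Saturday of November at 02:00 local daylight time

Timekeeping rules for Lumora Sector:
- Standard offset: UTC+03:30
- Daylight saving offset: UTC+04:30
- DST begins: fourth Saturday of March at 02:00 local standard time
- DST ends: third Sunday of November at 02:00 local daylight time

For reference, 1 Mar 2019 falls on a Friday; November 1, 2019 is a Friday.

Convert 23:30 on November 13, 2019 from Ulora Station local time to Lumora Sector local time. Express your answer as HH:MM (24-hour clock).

16:30

1 March 2019 is a Friday, so the first Friday is March 1.
1 November 2019 is a Friday, so the first Saturday is November 2 and the third is November 16.
Daylight saving runs 1 March – 16 November; November 13, 2019 is inside that window, so Ulora Station is at UTC+11:30.
23:30 Ulora Station − 11h30m = 12:00 UTC.
1 March 2019 is a Friday, so the first Saturday is March 2 and the fourth is March 23.
1 November 2019 is a Friday, so the first Sunday is November 3 and the third is November 17.
At the standard offset (UTC+03:30), 12:00 UTC + 3h30m = 15:30 Lumora Sector standard time.
Daylight saving runs 23 March – 17 November; the standard-time date in Lumora Sector, November 13, 2019, is inside that window, so Lumora Sector is at UTC+04:30.
12:00 UTC + 4h30m = 16:30 Lumora Sector.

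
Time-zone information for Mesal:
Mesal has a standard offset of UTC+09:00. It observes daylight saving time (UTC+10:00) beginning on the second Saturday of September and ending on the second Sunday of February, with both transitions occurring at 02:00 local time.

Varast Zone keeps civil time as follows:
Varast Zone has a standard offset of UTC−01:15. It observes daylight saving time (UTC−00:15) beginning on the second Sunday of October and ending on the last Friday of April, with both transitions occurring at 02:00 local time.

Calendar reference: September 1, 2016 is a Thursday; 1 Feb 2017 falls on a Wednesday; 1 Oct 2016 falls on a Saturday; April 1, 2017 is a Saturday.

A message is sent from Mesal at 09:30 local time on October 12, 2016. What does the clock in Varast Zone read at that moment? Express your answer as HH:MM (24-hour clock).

23:15

1 September 2016 is a Thursday, so the first Saturday is September 3 and the second is September 10.
1 February 2017 is a Wednesday, so the first Sunday is February 5 and the second is February 12.
October 12, 2016 falls between 10 September 2016 and 12 February 2017, so daylight saving is in effect and Mesal is at UTC+10:00.
09:30 Mesal − 10h = 23:30 UTC (rolling into the previous day, 11 October 2016).
1 October 2016 is a Saturday, so the first Sunday is October 2 and the second is October 9.
1 April 2017 is a Saturday, so Fridays fall on 7, 14, 21, 28; the last is April 28.
At the standard offset (UTC−01:15), 23:30 UTC − 1h15m = 22:15 Varast Zone standard time.
The standard-time date in Varast Zone, October 11, 2016, falls between 9 October 2016 and 28 April 2017, so daylight saving is in effect and Varast Zone is at UTC−00:15.
23:30 UTC − 0h15m = 23:15 Varast Zone.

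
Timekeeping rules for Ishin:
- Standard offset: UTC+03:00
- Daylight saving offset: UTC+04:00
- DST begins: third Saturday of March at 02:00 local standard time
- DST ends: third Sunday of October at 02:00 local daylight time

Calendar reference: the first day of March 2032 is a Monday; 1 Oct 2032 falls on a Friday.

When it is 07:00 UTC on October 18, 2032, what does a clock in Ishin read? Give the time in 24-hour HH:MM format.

1 March 2032 is a Monday, so the first Saturday is March 6 and the third is March 20.
1 October 2032 is a Friday, so the first Sunday is October 3 and the third is October 17.
At the standard offset (UTC+03:00), 07:00 UTC + 3h = 10:00 Ishin standard time.
The standard-time date in Ishin, October 18, 2032, does not fall between 20 March and 17 October, so daylight saving is not in effect and Ishin is at UTC+03:00.
07:00 UTC + 3h = 10:00 local.

10:00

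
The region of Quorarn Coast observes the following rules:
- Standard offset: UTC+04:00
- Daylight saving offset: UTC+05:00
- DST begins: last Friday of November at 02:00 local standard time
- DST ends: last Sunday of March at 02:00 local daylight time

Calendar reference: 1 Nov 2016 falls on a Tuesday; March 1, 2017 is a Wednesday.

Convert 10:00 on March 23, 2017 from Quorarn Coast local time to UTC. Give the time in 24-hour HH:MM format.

05:00

1 November 2016 is a Tuesday, so Fridays fall on 4, 11, 18, 25; the last is November 25.
1 March 2017 is a Wednesday, so Sundays fall on 5, 12, 19, 26; the last is March 26.
March 23, 2017 falls between 25 November 2016 and 26 March 2017, so daylight saving is in effect and Quorarn Coast is at UTC+05:00.
10:00 local − 5h = 05:00 UTC.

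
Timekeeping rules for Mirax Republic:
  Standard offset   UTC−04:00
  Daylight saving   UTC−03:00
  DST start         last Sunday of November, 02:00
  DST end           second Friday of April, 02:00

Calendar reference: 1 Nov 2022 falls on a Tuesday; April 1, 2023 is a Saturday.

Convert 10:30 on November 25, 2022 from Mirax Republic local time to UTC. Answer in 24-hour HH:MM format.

1 November 2022 is a Tuesday, so Sundays fall on 6, 13, 20, 27; the last is November 27.
1 April 2023 is a Saturday, so the first Friday is April 7 and the second is April 14.
Daylight saving runs 27 November 2022 – 14 April 2023; November 25, 2022 is outside that window, so Mirax Republic is on standard time at UTC−04:00.
10:30 local + 4h = 14:30 UTC.

14:30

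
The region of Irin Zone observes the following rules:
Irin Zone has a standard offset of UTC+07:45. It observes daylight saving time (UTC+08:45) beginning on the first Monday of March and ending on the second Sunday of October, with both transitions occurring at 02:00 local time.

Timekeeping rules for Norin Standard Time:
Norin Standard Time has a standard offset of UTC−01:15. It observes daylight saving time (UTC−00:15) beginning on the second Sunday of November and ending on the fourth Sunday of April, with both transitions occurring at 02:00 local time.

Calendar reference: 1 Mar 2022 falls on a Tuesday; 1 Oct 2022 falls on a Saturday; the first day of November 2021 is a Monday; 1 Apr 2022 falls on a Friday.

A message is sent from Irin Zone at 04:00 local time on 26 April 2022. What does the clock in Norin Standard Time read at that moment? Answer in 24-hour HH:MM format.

18:00

1 March 2022 is a Tuesday, so the first Monday is March 7.
1 October 2022 is a Saturday, so the first Sunday is October 2 and the second is October 9.
26 April 2022 lies within the daylight-saving period (7 March – 9 October), so Irin Zone is on daylight time, UTC+08:45.
04:00 Irin Zone − 8h45m = 19:15 UTC (rolling into the previous day, 25 April 2022).
1 November 2021 is a Monday, so the first Sunday is November 7 and the second is November 14.
1 April 2022 is a Friday, so the first Sunday is April 3 and the fourth is April 24.
At the standard offset (UTC−01:15), 19:15 UTC − 1h15m = 18:00 Norin Standard Time standard time.
Daylight saving runs 14 November 2021 – 24 April 2022; the standard-time date in Norin Standard Time, 25 April 2022, is outside that window, so Norin Standard Time is on standard time at UTC−01:15.
19:15 UTC − 1h15m = 18:00 Norin Standard Time.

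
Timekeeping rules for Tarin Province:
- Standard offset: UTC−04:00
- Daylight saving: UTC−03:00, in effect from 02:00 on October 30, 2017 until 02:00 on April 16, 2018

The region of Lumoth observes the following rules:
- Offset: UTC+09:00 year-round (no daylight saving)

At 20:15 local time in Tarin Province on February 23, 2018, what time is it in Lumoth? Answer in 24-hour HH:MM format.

08:15

February 23, 2018 lies within the daylight-saving period (30 October 2017 – 16 April 2018), so Tarin Province is on daylight time, UTC−03:00.
20:15 Tarin Province + 3h = 23:15 UTC.
Lumoth stays on UTC+09:00 all year.
23:15 UTC + 9h = 08:15 Lumoth (rolling into the next day, 24 February 2018).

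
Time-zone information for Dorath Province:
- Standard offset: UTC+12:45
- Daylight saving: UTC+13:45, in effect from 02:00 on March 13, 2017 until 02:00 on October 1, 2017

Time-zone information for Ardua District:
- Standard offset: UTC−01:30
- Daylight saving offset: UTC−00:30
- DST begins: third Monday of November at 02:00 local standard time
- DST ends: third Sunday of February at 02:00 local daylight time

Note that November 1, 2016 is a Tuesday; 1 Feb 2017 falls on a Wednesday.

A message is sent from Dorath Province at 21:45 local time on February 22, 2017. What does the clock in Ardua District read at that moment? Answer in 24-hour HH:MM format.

Daylight saving runs 13 March – 1 October; February 22, 2017 is outside that window, so Dorath Province is on standard time at UTC+12:45.
21:45 Dorath Province − 12h45m = 09:00 UTC.
1 November 2016 is a Tuesday, so the first Monday is November 7 and the third is November 21.
1 February 2017 is a Wednesday, so the first Sunday is February 5 and the third is February 19.
At the standard offset (UTC−01:30), 09:00 UTC − 1h30m = 07:30 Ardua District standard time.
The standard-time date in Ardua District, February 22, 2017, does not fall between 21 November 2016 and 19 February 2017, so daylight saving is not in effect and Ardua District is at UTC−01:30.
09:00 UTC − 1h30m = 07:30 Ardua District.

07:30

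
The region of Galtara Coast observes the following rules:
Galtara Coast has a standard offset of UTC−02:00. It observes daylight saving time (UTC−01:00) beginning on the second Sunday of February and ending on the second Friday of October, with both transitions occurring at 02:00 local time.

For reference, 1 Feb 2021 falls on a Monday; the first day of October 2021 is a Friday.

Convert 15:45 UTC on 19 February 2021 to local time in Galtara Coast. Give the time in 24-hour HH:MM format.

14:45

1 February 2021 is a Monday, so the first Sunday is February 7 and the second is February 14.
1 October 2021 is a Friday, so the first Friday is October 1 and the second is October 8.
At the standard offset (UTC−02:00), 15:45 UTC − 2h = 13:45 Galtara Coast standard time.
Daylight saving runs 14 February – 8 October; the standard-time date in Galtara Coast, 19 February 2021, is inside that window, so Galtara Coast is at UTC−01:00.
15:45 UTC − 1h = 14:45 local.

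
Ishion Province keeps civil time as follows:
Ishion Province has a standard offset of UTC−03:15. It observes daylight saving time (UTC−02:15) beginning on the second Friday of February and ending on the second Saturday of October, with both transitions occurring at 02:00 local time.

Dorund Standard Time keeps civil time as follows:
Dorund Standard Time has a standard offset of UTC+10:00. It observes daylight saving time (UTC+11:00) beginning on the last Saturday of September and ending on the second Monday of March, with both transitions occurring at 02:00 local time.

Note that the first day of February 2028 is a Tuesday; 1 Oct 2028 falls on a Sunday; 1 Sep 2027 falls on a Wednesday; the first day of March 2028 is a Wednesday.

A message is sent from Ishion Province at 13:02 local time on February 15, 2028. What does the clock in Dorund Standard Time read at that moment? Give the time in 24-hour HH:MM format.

02:17

1 February 2028 is a Tuesday, so the first Friday is February 4 and the second is February 11.
1 October 2028 is a Sunday, so the first Saturday is October 7 and the second is October 14.
February 15, 2028 lies within the daylight-saving period (11 February – 14 October), so Ishion Province is on daylight time, UTC−02:15.
13:02 Ishion Province + 2h15m = 15:17 UTC.
1 September 2027 is a Wednesday, so Saturdays fall on 4, 11, 18, 25; the last is September 25.
1 March 2028 is a Wednesday, so the first Monday is March 6 and the second is March 13.
At the standard offset (UTC+10:00), 15:17 UTC + 10h = 01:17 Dorund Standard Time standard time (rolling into the next day, 16 February 2028).
The standard-time date in Dorund Standard Time, February 16, 2028, falls between 25 September 2027 and 13 March 2028, so daylight saving is in effect and Dorund Standard Time is at UTC+11:00.
15:17 UTC + 11h = 02:17 Dorund Standard Time (rolling into the next day, 16 February 2028).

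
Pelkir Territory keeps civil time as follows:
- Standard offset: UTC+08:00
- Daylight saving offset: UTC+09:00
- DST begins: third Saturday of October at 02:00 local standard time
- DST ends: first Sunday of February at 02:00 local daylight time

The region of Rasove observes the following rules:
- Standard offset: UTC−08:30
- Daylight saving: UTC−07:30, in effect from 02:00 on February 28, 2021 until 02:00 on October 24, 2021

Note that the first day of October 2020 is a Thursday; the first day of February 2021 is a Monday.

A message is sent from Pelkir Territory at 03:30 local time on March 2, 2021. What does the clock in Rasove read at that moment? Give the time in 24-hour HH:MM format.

12:00

1 October 2020 is a Thursday, so the first Saturday is October 3 and the third is October 17.
1 February 2021 is a Monday, so the first Sunday is February 7.
March 2, 2021 does not fall between 17 October 2020 and 7 February 2021, so daylight saving is not in effect and Pelkir Territory is at UTC+08:00.
03:30 Pelkir Territory − 8h = 19:30 UTC (rolling into the previous day, 1 March 2021).
At the standard offset (UTC−08:30), 19:30 UTC − 8h30m = 11:00 Rasove standard time.
The standard-time date in Rasove, March 1, 2021, falls between 28 February and 24 October, so daylight saving is in effect and Rasove is at UTC−07:30.
19:30 UTC − 7h30m = 12:00 Rasove.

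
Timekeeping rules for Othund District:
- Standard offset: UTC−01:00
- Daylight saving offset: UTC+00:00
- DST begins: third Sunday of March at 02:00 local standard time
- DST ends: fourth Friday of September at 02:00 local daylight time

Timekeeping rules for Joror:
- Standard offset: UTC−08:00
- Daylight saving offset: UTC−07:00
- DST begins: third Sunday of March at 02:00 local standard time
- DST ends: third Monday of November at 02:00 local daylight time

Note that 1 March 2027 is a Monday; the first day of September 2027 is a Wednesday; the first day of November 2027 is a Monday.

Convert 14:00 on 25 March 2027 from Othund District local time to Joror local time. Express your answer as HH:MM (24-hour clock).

07:00

1 March 2027 is a Monday, so the first Sunday is March 7 and the third is March 21.
1 September 2027 is a Wednesday, so the first Friday is September 3 and the fourth is September 24.
25 March 2027 falls between 21 March and 24 September, so daylight saving is in effect and Othund District is at UTC+00:00.
14:00 Othund District − 0h = 14:00 UTC.
1 March 2027 is a Monday, so the first Sunday is March 7 and the third is March 21.
1 November 2027 is a Monday, so the first Monday is November 1 and the third is November 15.
At the standard offset (UTC−08:00), 14:00 UTC − 8h = 06:00 Joror standard time.
The standard-time date in Joror, 25 March 2027, falls between 21 March and 15 November, so daylight saving is in effect and Joror is at UTC−07:00.
14:00 UTC − 7h = 07:00 Joror.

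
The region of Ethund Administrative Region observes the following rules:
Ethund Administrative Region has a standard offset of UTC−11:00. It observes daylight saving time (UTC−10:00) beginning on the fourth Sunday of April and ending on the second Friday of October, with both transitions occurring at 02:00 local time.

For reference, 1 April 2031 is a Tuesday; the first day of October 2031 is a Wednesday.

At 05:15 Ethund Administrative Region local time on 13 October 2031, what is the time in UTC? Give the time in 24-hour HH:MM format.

16:15

1 April 2031 is a Tuesday, so the first Sunday is April 6 and the fourth is April 27.
1 October 2031 is a Wednesday, so the first Friday is October 3 and the second is October 10.
Daylight saving runs 27 April – 10 October; 13 October 2031 is outside that window, so Ethund Administrative Region is on standard time at UTC−11:00.
05:15 local + 11h = 16:15 UTC.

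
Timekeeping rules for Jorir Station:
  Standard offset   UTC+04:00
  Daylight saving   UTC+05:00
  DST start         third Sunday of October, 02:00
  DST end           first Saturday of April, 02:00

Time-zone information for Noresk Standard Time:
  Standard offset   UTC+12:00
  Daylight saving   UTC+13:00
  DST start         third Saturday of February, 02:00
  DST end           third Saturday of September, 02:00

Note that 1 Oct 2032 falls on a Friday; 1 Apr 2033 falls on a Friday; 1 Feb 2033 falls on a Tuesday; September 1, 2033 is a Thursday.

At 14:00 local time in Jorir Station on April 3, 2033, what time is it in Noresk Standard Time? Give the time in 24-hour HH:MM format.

1 October 2032 is a Friday, so the first Sunday is October 3 and the third is October 17.
1 April 2033 is a Friday, so the first Saturday is April 2.
Daylight saving runs 17 October 2032 – 2 April 2033; April 3, 2033 is outside that window, so Jorir Station is on standard time at UTC+04:00.
14:00 Jorir Station − 4h = 10:00 UTC.
1 February 2033 is a Tuesday, so the first Saturday is February 5 and the third is February 19.
1 September 2033 is a Thursday, so the first Saturday is September 3 and the third is September 17.
At the standard offset (UTC+12:00), 10:00 UTC + 12h = 22:00 Noresk Standard Time standard time.
The standard-time date in Noresk Standard Time, April 3, 2033, falls between 19 February and 17 September, so daylight saving is in effect and Noresk Standard Time is at UTC+13:00.
10:00 UTC + 13h = 23:00 Noresk Standard Time.

23:00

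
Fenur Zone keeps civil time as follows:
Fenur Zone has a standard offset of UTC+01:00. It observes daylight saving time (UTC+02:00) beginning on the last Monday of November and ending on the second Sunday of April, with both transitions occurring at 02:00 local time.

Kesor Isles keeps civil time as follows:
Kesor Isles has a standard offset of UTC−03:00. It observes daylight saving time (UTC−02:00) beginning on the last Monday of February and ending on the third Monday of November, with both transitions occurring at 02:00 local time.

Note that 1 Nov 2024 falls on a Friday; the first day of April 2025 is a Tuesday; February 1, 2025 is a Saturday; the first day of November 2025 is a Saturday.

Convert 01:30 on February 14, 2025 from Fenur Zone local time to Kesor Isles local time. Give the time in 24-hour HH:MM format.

20:30

1 November 2024 is a Friday, so Mondays fall on 4, 11, 18, 25; the last is November 25.
1 April 2025 is a Tuesday, so the first Sunday is April 6 and the second is April 13.
Daylight saving runs 25 November 2024 – 13 April 2025; February 14, 2025 is inside that window, so Fenur Zone is at UTC+02:00.
01:30 Fenur Zone − 2h = 23:30 UTC (rolling into the previous day, 13 February 2025).
1 February 2025 is a Saturday, so Mondays fall on 3, 10, 17, 24; the last is February 24.
1 November 2025 is a Saturday, so the first Monday is November 3 and the third is November 17.
At the standard offset (UTC−03:00), 23:30 UTC − 3h = 20:30 Kesor Isles standard time.
The standard-time date in Kesor Isles, February 13, 2025, is outside the daylight-saving period (24 February – 17 November), so Kesor Isles is on standard time, UTC−03:00.
23:30 UTC − 3h = 20:30 Kesor Isles.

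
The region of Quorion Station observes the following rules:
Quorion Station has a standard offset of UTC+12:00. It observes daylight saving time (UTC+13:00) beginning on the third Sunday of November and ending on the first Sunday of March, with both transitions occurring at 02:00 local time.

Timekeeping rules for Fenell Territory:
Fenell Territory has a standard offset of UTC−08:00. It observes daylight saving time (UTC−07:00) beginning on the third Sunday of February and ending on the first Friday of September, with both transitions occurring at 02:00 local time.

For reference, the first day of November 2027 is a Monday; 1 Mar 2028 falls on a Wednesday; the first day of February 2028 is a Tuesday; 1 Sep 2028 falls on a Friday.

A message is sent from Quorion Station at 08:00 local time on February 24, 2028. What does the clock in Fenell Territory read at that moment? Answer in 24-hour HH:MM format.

1 November 2027 is a Monday, so the first Sunday is November 7 and the third is November 21.
1 March 2028 is a Wednesday, so the first Sunday is March 5.
Daylight saving runs 21 November 2027 – 5 March 2028; February 24, 2028 is inside that window, so Quorion Station is at UTC+13:00.
08:00 Quorion Station − 13h = 19:00 UTC (rolling into the previous day, 23 February 2028).
1 February 2028 is a Tuesday, so the first Sunday is February 6 and the third is February 20.
1 September 2028 is a Friday, so the first Friday is September 1.
At the standard offset (UTC−08:00), 19:00 UTC − 8h = 11:00 Fenell Territory standard time.
The standard-time date in Fenell Territory, February 23, 2028, lies within the daylight-saving period (20 February – 1 September), so Fenell Territory is on daylight time, UTC−07:00.
19:00 UTC − 7h = 12:00 Fenell Territory.

12:00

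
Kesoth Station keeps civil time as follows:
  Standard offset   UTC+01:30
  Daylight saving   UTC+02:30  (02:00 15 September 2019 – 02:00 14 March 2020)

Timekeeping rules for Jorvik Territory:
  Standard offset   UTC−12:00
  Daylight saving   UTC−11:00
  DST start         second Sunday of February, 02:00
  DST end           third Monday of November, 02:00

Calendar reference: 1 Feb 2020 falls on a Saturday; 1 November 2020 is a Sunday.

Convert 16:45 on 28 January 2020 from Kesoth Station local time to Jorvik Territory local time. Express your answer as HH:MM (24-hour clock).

02:15

28 January 2020 falls between 15 September 2019 and 14 March 2020, so daylight saving is in effect and Kesoth Station is at UTC+02:30.
16:45 Kesoth Station − 2h30m = 14:15 UTC.
1 February 2020 is a Saturday, so the first Sunday is February 2 and the second is February 9.
1 November 2020 is a Sunday, so the first Monday is November 2 and the third is November 16.
At the standard offset (UTC−12:00), 14:15 UTC − 12h = 02:15 Jorvik Territory standard time.
Daylight saving runs 9 February – 16 November; the standard-time date in Jorvik Territory, 28 January 2020, is outside that window, so Jorvik Territory is on standard time at UTC−12:00.
14:15 UTC − 12h = 02:15 Jorvik Territory.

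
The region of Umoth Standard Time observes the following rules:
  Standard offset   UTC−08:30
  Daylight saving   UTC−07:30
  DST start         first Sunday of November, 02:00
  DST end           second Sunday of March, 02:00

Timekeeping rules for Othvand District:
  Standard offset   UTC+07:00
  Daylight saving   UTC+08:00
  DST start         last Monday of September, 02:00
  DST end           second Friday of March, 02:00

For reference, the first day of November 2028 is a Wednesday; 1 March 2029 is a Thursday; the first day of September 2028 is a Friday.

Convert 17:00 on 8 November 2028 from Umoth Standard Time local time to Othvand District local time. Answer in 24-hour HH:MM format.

08:30

1 November 2028 is a Wednesday, so the first Sunday is November 5.
1 March 2029 is a Thursday, so the first Sunday is March 4 and the second is March 11.
8 November 2028 falls between 5 November 2028 and 11 March 2029, so daylight saving is in effect and Umoth Standard Time is at UTC−07:30.
17:00 Umoth Standard Time + 7h30m = 00:30 UTC (rolling into the next day, 9 November 2028).
1 September 2028 is a Friday, so Mondays fall on 4, 11, 18, 25; the last is September 25.
1 March 2029 is a Thursday, so the first Friday is March 2 and the second is March 9.
At the standard offset (UTC+07:00), 00:30 UTC + 7h = 07:30 Othvand District standard time.
The standard-time date in Othvand District, 9 November 2028, falls between 25 September 2028 and 9 March 2029, so daylight saving is in effect and Othvand District is at UTC+08:00.
00:30 UTC + 8h = 08:30 Othvand District.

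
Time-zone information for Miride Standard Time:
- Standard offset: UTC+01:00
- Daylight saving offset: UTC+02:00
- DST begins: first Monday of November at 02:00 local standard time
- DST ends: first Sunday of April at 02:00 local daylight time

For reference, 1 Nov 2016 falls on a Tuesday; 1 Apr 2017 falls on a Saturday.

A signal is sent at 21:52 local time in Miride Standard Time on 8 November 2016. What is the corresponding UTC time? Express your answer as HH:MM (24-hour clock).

19:52

1 November 2016 is a Tuesday, so the first Monday is November 7.
1 April 2017 is a Saturday, so the first Sunday is April 2.
8 November 2016 falls between 7 November 2016 and 2 April 2017, so daylight saving is in effect and Miride Standard Time is at UTC+02:00.
21:52 local − 2h = 19:52 UTC.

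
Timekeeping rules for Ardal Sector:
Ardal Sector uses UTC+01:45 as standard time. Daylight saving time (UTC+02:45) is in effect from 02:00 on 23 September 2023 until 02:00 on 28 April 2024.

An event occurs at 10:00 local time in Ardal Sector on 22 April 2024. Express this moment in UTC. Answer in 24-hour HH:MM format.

22 April 2024 lies within the daylight-saving period (23 September 2023 – 28 April 2024), so Ardal Sector is on daylight time, UTC+02:45.
10:00 local − 2h45m = 07:15 UTC.

07:15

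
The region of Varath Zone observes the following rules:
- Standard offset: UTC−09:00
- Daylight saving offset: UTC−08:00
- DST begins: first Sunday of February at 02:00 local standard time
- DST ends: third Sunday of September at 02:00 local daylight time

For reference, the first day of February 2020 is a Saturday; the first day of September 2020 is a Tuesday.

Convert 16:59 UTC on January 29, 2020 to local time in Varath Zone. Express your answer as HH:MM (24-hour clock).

07:59

1 February 2020 is a Saturday, so the first Sunday is February 2.
1 September 2020 is a Tuesday, so the first Sunday is September 6 and the third is September 20.
At the standard offset (UTC−09:00), 16:59 UTC − 9h = 07:59 Varath Zone standard time.
The standard-time date in Varath Zone, January 29, 2020, is outside the daylight-saving period (2 February – 20 September), so Varath Zone is on standard time, UTC−09:00.
16:59 UTC − 9h = 07:59 local.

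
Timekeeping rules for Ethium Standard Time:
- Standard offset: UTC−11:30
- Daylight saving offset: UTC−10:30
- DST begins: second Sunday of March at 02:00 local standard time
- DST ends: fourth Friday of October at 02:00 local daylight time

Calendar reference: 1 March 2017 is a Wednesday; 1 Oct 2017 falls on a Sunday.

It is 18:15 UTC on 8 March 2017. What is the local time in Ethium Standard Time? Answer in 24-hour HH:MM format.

1 March 2017 is a Wednesday, so the first Sunday is March 5 and the second is March 12.
1 October 2017 is a Sunday, so the first Friday is October 6 and the fourth is October 27.
At the standard offset (UTC−11:30), 18:15 UTC − 11h30m = 06:45 Ethium Standard Time standard time.
Daylight saving runs 12 March – 27 October; the standard-time date in Ethium Standard Time, 8 March 2017, is outside that window, so Ethium Standard Time is on standard time at UTC−11:30.
18:15 UTC − 11h30m = 06:45 local.

06:45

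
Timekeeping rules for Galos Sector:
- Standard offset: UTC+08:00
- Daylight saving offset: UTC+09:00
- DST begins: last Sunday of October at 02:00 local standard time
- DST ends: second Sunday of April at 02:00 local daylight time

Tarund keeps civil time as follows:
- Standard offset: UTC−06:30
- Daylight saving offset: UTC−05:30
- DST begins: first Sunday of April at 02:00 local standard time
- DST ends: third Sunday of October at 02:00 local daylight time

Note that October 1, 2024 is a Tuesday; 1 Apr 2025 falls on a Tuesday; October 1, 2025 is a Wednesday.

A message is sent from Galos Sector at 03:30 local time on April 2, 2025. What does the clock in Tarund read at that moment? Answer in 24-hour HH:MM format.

12:00

1 October 2024 is a Tuesday, so Sundays fall on 6, 13, 20, 27; the last is October 27.
1 April 2025 is a Tuesday, so the first Sunday is April 6 and the second is April 13.
Daylight saving runs 27 October 2024 – 13 April 2025; April 2, 2025 is inside that window, so Galos Sector is at UTC+09:00.
03:30 Galos Sector − 9h = 18:30 UTC (rolling into the previous day, 1 April 2025).
1 April 2025 is a Tuesday, so the first Sunday is April 6.
1 October 2025 is a Wednesday, so the first Sunday is October 5 and the third is October 19.
At the standard offset (UTC−06:30), 18:30 UTC − 6h30m = 12:00 Tarund standard time.
The standard-time date in Tarund, April 1, 2025, does not fall between 6 April and 19 October, so daylight saving is not in effect and Tarund is at UTC−06:30.
18:30 UTC − 6h30m = 12:00 Tarund.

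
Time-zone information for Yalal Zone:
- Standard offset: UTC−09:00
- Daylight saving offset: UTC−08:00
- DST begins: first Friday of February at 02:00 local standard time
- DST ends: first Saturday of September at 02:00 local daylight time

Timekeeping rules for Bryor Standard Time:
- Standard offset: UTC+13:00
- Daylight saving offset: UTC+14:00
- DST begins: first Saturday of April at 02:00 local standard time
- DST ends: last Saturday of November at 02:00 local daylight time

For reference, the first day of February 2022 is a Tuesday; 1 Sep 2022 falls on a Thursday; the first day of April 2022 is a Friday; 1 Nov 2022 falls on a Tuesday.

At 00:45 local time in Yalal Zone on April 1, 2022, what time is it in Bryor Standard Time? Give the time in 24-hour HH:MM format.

1 February 2022 is a Tuesday, so the first Friday is February 4.
1 September 2022 is a Thursday, so the first Saturday is September 3.
Daylight saving runs 4 February – 3 September; April 1, 2022 is inside that window, so Yalal Zone is at UTC−08:00.
00:45 Yalal Zone + 8h = 08:45 UTC.
1 April 2022 is a Friday, so the first Saturday is April 2.
1 November 2022 is a Tuesday, so Saturdays fall on 5, 12, 19, 26; the last is November 26.
At the standard offset (UTC+13:00), 08:45 UTC + 13h = 21:45 Bryor Standard Time standard time.
The standard-time date in Bryor Standard Time, April 1, 2022, does not fall between 2 April and 26 November, so daylight saving is not in effect and Bryor Standard Time is at UTC+13:00.
08:45 UTC + 13h = 21:45 Bryor Standard Time.

21:45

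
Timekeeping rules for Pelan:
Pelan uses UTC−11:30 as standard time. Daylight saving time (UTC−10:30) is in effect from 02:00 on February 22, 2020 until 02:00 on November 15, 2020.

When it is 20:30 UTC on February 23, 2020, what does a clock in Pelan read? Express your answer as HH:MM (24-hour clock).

At the standard offset (UTC−11:30), 20:30 UTC − 11h30m = 09:00 Pelan standard time.
The standard-time date in Pelan, February 23, 2020, falls between 22 February and 15 November, so daylight saving is in effect and Pelan is at UTC−10:30.
20:30 UTC − 10h30m = 10:00 local.

10:00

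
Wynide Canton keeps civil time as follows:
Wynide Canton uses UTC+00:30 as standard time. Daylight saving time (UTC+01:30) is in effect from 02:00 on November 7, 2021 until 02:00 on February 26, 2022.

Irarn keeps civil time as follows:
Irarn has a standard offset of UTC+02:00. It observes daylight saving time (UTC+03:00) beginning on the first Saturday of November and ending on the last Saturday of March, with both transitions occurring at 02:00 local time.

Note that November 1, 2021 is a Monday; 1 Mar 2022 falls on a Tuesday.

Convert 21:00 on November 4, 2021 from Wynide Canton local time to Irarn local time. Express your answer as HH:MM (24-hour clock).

22:30

November 4, 2021 is outside the daylight-saving period (7 November 2021 – 26 February 2022), so Wynide Canton is on standard time, UTC+00:30.
21:00 Wynide Canton − 0h30m = 20:30 UTC.
1 November 2021 is a Monday, so the first Saturday is November 6.
1 March 2022 is a Tuesday, so Saturdays fall on 5, 12, 19, 26; the last is March 26.
At the standard offset (UTC+02:00), 20:30 UTC + 2h = 22:30 Irarn standard time.
Daylight saving runs 6 November 2021 – 26 March 2022; the standard-time date in Irarn, November 4, 2021, is outside that window, so Irarn is on standard time at UTC+02:00.
20:30 UTC + 2h = 22:30 Irarn.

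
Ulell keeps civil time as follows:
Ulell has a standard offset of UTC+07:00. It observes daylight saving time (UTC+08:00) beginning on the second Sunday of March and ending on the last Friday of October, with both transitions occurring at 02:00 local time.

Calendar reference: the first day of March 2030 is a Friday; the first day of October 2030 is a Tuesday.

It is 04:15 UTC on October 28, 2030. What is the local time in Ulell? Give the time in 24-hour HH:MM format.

11:15

1 March 2030 is a Friday, so the first Sunday is March 3 and the second is March 10.
1 October 2030 is a Tuesday, so Fridays fall on 4, 11, 18, 25; the last is October 25.
At the standard offset (UTC+07:00), 04:15 UTC + 7h = 11:15 Ulell standard time.
The standard-time date in Ulell, October 28, 2030, is outside the daylight-saving period (10 March – 25 October), so Ulell is on standard time, UTC+07:00.
04:15 UTC + 7h = 11:15 local.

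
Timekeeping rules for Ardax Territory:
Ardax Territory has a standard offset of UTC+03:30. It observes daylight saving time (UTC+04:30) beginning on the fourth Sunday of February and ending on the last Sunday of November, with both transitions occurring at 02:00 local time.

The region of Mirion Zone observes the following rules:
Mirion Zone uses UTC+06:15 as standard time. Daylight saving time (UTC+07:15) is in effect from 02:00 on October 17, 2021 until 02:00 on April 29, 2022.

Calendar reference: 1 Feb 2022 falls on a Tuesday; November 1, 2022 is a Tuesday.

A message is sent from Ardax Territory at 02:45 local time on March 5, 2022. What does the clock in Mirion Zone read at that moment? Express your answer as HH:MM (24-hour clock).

1 February 2022 is a Tuesday, so the first Sunday is February 6 and the fourth is February 27.
1 November 2022 is a Tuesday, so Sundays fall on 6, 13, 20, 27; the last is November 27.
March 5, 2022 falls between 27 February and 27 November, so daylight saving is in effect and Ardax Territory is at UTC+04:30.
02:45 Ardax Territory − 4h30m = 22:15 UTC (rolling into the previous day, 4 March 2022).
At the standard offset (UTC+06:15), 22:15 UTC + 6h15m = 04:30 Mirion Zone standard time (rolling into the next day, 5 March 2022).
The standard-time date in Mirion Zone, March 5, 2022, lies within the daylight-saving period (17 October 2021 – 29 April 2022), so Mirion Zone is on daylight time, UTC+07:15.
22:15 UTC + 7h15m = 05:30 Mirion Zone (rolling into the next day, 5 March 2022).

05:30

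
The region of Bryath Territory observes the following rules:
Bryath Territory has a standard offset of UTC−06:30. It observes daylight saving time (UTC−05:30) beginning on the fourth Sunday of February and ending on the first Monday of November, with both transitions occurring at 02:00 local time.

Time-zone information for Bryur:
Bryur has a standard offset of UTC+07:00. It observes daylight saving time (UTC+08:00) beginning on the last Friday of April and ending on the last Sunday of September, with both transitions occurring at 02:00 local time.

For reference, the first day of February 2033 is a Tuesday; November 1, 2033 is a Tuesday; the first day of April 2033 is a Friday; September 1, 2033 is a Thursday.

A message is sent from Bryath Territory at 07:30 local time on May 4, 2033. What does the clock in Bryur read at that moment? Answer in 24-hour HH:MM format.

1 February 2033 is a Tuesday, so the first Sunday is February 6 and the fourth is February 27.
1 November 2033 is a Tuesday, so the first Monday is November 7.
Daylight saving runs 27 February – 7 November; May 4, 2033 is inside that window, so Bryath Territory is at UTC−05:30.
07:30 Bryath Territory + 5h30m = 13:00 UTC.
1 April 2033 is a Friday, so Fridays fall on 1, 8, 15, 22, 29; the last is April 29.
1 September 2033 is a Thursday, so Sundays fall on 4, 11, 18, 25; the last is September 25.
At the standard offset (UTC+07:00), 13:00 UTC + 7h = 20:00 Bryur standard time.
The standard-time date in Bryur, May 4, 2033, lies within the daylight-saving period (29 April – 25 September), so Bryur is on daylight time, UTC+08:00.
13:00 UTC + 8h = 21:00 Bryur.

21:00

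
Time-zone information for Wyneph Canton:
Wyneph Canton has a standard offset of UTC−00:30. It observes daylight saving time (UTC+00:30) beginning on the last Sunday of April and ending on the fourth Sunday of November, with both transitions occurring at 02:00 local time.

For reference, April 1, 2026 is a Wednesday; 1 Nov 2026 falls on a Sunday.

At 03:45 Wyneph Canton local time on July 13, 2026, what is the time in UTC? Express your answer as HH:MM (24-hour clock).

03:15

1 April 2026 is a Wednesday, so Sundays fall on 5, 12, 19, 26; the last is April 26.
1 November 2026 is a Sunday, so the first Sunday is November 1 and the fourth is November 22.
Daylight saving runs 26 April – 22 November; July 13, 2026 is inside that window, so Wyneph Canton is at UTC+00:30.
03:45 local − 0h30m = 03:15 UTC.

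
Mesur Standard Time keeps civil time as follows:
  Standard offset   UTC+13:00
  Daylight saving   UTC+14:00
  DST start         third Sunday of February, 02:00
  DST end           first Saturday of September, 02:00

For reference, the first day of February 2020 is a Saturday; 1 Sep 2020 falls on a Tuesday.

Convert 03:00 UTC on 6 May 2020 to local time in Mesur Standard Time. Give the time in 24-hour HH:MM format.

17:00

1 February 2020 is a Saturday, so the first Sunday is February 2 and the third is February 16.
1 September 2020 is a Tuesday, so the first Saturday is September 5.
At the standard offset (UTC+13:00), 03:00 UTC + 13h = 16:00 Mesur Standard Time standard time.
The standard-time date in Mesur Standard Time, 6 May 2020, lies within the daylight-saving period (16 February – 5 September), so Mesur Standard Time is on daylight time, UTC+14:00.
03:00 UTC + 14h = 17:00 local.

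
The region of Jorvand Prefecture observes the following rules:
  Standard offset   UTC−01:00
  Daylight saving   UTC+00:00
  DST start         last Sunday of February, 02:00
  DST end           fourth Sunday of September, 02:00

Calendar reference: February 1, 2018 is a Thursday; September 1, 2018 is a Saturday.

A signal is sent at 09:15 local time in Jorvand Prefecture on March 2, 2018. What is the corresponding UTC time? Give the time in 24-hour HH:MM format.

1 February 2018 is a Thursday, so Sundays fall on 4, 11, 18, 25; the last is February 25.
1 September 2018 is a Saturday, so the first Sunday is September 2 and the fourth is September 23.
Daylight saving runs 25 February – 23 September; March 2, 2018 is inside that window, so Jorvand Prefecture is at UTC+00:00.
09:15 local − 0h = 09:15 UTC.

09:15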